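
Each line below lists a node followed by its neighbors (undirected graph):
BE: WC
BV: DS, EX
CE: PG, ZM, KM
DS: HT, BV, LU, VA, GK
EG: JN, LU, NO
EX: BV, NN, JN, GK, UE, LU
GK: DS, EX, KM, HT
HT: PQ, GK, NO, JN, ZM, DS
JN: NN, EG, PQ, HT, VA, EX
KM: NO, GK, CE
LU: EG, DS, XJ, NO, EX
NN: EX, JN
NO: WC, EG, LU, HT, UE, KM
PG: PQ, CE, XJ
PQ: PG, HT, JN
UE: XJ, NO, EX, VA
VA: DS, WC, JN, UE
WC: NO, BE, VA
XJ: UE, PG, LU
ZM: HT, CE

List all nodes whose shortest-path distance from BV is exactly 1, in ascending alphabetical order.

DS, EX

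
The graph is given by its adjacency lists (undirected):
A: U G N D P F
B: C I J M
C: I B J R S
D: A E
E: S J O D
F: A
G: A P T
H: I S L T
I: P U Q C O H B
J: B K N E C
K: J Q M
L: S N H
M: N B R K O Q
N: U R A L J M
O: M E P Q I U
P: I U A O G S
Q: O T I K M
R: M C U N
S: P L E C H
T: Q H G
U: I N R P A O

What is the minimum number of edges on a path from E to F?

Level 0: E
Level 1: D, J, O, S
Level 2: A, B, C, H, I, K, L, M, N, P, Q, U
Level 3: F, G, R, T
F first appears at level 3.

3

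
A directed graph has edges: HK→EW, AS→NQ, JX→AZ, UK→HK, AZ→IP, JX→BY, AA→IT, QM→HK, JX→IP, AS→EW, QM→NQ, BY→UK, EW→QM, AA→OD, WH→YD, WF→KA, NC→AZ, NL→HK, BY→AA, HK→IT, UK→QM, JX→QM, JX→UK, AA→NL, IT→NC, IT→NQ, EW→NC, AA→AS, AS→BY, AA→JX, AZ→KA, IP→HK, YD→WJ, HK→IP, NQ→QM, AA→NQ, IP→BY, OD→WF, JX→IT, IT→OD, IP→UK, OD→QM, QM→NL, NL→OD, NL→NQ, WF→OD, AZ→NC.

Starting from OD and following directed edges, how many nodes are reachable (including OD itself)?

BFS from OD visits: OD, QM, WF, HK, NL, NQ, KA, EW, IP, IT, NC, BY, UK, AZ, AA, AS, JX
Reachable nodes: 17 of 20 total.

17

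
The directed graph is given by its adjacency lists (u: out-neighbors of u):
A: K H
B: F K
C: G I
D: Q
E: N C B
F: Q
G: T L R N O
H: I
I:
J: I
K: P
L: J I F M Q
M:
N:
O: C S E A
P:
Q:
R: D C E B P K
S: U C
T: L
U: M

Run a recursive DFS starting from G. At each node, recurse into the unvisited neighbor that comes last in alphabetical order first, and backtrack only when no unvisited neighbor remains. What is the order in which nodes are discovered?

Visit G
G → T
T → L
L → Q
L → M
L → J
J → I
L → F
G → R
R → P
R → K
R → E
E → N
E → C
E → B
R → D
G → O
O → S
S → U
O → A
A → H

G -> T -> L -> Q -> M -> J -> I -> F -> R -> P -> K -> E -> N -> C -> B -> D -> O -> S -> U -> A -> H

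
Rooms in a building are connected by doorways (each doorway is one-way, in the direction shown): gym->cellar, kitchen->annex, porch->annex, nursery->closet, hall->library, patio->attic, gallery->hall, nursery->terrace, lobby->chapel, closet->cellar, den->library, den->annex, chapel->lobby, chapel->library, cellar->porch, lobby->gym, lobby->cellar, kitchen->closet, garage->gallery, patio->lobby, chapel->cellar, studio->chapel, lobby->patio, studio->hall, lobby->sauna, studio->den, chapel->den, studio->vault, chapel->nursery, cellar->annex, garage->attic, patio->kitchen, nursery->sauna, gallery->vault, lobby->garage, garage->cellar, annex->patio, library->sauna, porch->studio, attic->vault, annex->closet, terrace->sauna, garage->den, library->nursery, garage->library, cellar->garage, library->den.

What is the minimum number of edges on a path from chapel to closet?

2

Level 0: chapel
Level 1: cellar, den, library, lobby, nursery
Level 2: annex, closet, garage, gym, patio, porch, sauna, terrace
Level 3: attic, gallery, kitchen, studio
Level 4: hall, vault
closet first appears at level 2.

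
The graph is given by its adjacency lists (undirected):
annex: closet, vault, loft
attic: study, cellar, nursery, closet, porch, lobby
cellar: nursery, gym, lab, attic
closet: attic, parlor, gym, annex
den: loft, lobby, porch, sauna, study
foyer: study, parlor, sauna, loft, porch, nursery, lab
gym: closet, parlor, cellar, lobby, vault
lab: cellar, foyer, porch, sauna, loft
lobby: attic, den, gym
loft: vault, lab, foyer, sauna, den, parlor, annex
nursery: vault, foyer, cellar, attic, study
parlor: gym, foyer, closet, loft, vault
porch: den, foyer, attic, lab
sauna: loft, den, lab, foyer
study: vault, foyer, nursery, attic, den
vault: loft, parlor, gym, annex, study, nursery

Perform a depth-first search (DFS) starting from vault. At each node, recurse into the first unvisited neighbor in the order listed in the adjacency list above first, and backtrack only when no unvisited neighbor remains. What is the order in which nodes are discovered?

vault loft lab cellar nursery foyer study attic closet parlor gym lobby den porch sauna annex

Visit vault
vault → loft
loft → lab
lab → cellar
cellar → nursery
nursery → foyer
foyer → study
study → attic
attic → closet
closet → parlor
parlor → gym
gym → lobby
lobby → den
den → porch
den → sauna
closet → annex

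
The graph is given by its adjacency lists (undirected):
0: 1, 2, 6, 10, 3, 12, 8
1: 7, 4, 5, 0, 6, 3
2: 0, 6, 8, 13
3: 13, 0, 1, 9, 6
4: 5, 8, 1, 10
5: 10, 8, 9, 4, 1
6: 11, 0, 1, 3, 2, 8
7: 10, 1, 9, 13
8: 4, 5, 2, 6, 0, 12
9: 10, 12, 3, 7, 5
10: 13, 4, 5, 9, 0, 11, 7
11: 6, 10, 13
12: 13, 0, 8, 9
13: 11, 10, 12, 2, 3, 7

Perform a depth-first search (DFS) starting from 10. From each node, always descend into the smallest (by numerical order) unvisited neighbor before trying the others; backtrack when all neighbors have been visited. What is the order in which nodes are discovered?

10, 0, 1, 3, 6, 2, 8, 4, 5, 9, 7, 13, 11, 12

Visit 10
10 → 0
0 → 1
1 → 3
3 → 6
6 → 2
2 → 8
8 → 4
4 → 5
5 → 9
9 → 7
7 → 13
13 → 11
13 → 12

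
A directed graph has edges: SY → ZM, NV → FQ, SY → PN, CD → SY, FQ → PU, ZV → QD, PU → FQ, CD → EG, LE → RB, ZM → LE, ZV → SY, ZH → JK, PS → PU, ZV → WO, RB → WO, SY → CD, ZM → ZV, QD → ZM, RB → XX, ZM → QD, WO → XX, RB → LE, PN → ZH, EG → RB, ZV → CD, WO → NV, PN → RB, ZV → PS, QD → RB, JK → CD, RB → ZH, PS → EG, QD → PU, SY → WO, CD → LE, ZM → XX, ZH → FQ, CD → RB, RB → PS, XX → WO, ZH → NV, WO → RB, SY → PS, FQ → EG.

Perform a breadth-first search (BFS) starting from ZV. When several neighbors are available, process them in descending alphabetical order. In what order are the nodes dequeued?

ZV WO SY QD PS CD XX RB NV ZM PN PU EG LE ZH FQ JK

Visit ZV; enqueue WO, SY, QD, PS, CD → queue [WO, SY, QD, PS, CD]
Visit WO; enqueue XX, RB, NV → queue [SY, QD, PS, CD, XX, RB, NV]
Visit SY; enqueue ZM, PN → queue [QD, PS, CD, XX, RB, NV, ZM, PN]
Visit QD; enqueue PU → queue [PS, CD, XX, RB, NV, ZM, PN, PU]
Visit PS; enqueue EG → queue [CD, XX, RB, NV, ZM, PN, PU, EG]
Visit CD; enqueue LE → queue [XX, RB, NV, ZM, PN, PU, EG, LE]
Visit XX → queue [RB, NV, ZM, PN, PU, EG, LE]
Visit RB; enqueue ZH → queue [NV, ZM, PN, PU, EG, LE, ZH]
Visit NV; enqueue FQ → queue [ZM, PN, PU, EG, LE, ZH, FQ]
Visit ZM → queue [PN, PU, EG, LE, ZH, FQ]
Visit PN → queue [PU, EG, LE, ZH, FQ]
Visit PU → queue [EG, LE, ZH, FQ]
Visit EG → queue [LE, ZH, FQ]
Visit LE → queue [ZH, FQ]
Visit ZH; enqueue JK → queue [FQ, JK]
Visit FQ → queue [JK]
Visit JK → queue []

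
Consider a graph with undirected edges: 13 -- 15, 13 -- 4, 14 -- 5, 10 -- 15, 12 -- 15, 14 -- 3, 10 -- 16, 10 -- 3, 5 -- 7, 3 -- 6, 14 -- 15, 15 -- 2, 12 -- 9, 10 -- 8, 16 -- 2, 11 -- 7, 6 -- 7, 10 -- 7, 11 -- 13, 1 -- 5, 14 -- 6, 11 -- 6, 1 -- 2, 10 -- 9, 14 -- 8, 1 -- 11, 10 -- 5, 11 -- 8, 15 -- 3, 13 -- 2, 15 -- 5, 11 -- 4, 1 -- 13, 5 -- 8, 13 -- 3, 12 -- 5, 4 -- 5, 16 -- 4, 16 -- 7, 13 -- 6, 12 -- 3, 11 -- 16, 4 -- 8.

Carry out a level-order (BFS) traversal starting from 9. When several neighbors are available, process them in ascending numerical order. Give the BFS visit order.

9 10 12 3 5 7 8 15 16 6 13 14 1 4 11 2

Visit 9; enqueue 10, 12 → queue [10, 12]
Visit 10; enqueue 3, 5, 7, 8, 15, 16 → queue [12, 3, 5, 7, 8, 15, 16]
Visit 12 → queue [3, 5, 7, 8, 15, 16]
Visit 3; enqueue 6, 13, 14 → queue [5, 7, 8, 15, 16, 6, 13, 14]
Visit 5; enqueue 1, 4 → queue [7, 8, 15, 16, 6, 13, 14, 1, 4]
Visit 7; enqueue 11 → queue [8, 15, 16, 6, 13, 14, 1, 4, 11]
Visit 8 → queue [15, 16, 6, 13, 14, 1, 4, 11]
Visit 15; enqueue 2 → queue [16, 6, 13, 14, 1, 4, 11, 2]
Visit 16 → queue [6, 13, 14, 1, 4, 11, 2]
Visit 6 → queue [13, 14, 1, 4, 11, 2]
Visit 13 → queue [14, 1, 4, 11, 2]
Visit 14 → queue [1, 4, 11, 2]
Visit 1 → queue [4, 11, 2]
Visit 4 → queue [11, 2]
Visit 11 → queue [2]
Visit 2 → queue []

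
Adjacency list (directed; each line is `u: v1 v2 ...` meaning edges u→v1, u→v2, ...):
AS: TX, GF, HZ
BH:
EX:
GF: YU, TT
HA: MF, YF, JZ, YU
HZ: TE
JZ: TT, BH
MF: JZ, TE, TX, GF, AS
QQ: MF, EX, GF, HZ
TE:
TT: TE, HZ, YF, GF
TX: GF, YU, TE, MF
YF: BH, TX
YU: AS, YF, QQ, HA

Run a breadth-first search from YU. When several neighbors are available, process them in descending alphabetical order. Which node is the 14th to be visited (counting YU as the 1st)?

TT

Visit YU; enqueue YF, QQ, HA, AS → queue [YF, QQ, HA, AS]
Visit YF; enqueue TX, BH → queue [QQ, HA, AS, TX, BH]
Visit QQ; enqueue MF, HZ, GF, EX → queue [HA, AS, TX, BH, MF, HZ, GF, EX]
Visit HA; enqueue JZ → queue [AS, TX, BH, MF, HZ, GF, EX, JZ]
Visit AS → queue [TX, BH, MF, HZ, GF, EX, JZ]
Visit TX; enqueue TE → queue [BH, MF, HZ, GF, EX, JZ, TE]
Visit BH → queue [MF, HZ, GF, EX, JZ, TE]
Visit MF → queue [HZ, GF, EX, JZ, TE]
Visit HZ → queue [GF, EX, JZ, TE]
Visit GF; enqueue TT → queue [EX, JZ, TE, TT]
Visit EX → queue [JZ, TE, TT]
Visit JZ → queue [TE, TT]
Visit TE → queue [TT]
Visit TT → queue []

Visit order: YU, YF, QQ, HA, AS, TX, BH, MF, HZ, GF, EX, JZ, TE, TT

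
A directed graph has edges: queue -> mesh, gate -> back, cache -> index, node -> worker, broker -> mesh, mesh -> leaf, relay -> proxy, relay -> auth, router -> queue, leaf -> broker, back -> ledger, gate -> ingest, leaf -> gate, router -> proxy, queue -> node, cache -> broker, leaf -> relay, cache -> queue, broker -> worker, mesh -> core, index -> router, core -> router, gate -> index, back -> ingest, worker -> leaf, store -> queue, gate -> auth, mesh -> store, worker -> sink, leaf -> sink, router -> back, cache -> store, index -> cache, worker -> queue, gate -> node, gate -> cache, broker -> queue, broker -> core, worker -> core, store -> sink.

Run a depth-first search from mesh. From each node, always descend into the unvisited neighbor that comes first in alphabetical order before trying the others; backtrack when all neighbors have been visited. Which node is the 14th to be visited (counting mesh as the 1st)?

auth

Visit mesh
mesh → core
core → router
router → back
back → ingest
back → ledger
router → proxy
router → queue
queue → node
node → worker
worker → leaf
leaf → broker
leaf → gate
gate → auth
gate → cache
cache → index
cache → store
store → sink
leaf → relay

Visit order: mesh, core, router, back, ingest, ledger, proxy, queue, node, worker, leaf, broker, gate, auth, cache, index, store, sink, relay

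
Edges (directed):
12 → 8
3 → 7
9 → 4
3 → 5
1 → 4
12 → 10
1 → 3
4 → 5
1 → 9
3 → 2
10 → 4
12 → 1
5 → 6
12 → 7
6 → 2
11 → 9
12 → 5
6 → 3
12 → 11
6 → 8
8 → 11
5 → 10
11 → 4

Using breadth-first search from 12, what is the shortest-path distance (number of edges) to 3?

Level 0: 12
Level 1: 1, 5, 7, 8, 10, 11
Level 2: 3, 4, 6, 9
Level 3: 2
3 first appears at level 2.

2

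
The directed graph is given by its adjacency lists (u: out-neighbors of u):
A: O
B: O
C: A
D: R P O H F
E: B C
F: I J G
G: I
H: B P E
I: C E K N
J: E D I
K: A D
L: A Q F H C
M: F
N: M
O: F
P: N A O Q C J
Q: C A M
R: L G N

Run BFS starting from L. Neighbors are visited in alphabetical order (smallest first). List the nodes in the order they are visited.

L -> A -> C -> F -> H -> Q -> O -> G -> I -> J -> B -> E -> P -> M -> K -> N -> D -> R

Visit L; enqueue A, C, F, H, Q → queue [A, C, F, H, Q]
Visit A; enqueue O → queue [C, F, H, Q, O]
Visit C → queue [F, H, Q, O]
Visit F; enqueue G, I, J → queue [H, Q, O, G, I, J]
Visit H; enqueue B, E, P → queue [Q, O, G, I, J, B, E, P]
Visit Q; enqueue M → queue [O, G, I, J, B, E, P, M]
Visit O → queue [G, I, J, B, E, P, M]
Visit G → queue [I, J, B, E, P, M]
Visit I; enqueue K, N → queue [J, B, E, P, M, K, N]
Visit J; enqueue D → queue [B, E, P, M, K, N, D]
Visit B → queue [E, P, M, K, N, D]
Visit E → queue [P, M, K, N, D]
Visit P → queue [M, K, N, D]
Visit M → queue [K, N, D]
Visit K → queue [N, D]
Visit N → queue [D]
Visit D; enqueue R → queue [R]
Visit R → queue []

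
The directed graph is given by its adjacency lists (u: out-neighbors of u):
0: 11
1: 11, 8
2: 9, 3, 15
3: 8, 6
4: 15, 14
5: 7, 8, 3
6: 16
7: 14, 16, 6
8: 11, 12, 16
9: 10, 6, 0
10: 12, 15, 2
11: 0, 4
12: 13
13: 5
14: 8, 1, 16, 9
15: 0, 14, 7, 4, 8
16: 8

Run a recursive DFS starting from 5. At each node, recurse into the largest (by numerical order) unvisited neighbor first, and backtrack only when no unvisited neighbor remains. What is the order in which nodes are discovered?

Visit 5
5 → 8
8 → 16
8 → 12
12 → 13
8 → 11
11 → 4
4 → 15
15 → 14
14 → 9
9 → 10
10 → 2
2 → 3
3 → 6
9 → 0
14 → 1
15 → 7

5 8 16 12 13 11 4 15 14 9 10 2 3 6 0 1 7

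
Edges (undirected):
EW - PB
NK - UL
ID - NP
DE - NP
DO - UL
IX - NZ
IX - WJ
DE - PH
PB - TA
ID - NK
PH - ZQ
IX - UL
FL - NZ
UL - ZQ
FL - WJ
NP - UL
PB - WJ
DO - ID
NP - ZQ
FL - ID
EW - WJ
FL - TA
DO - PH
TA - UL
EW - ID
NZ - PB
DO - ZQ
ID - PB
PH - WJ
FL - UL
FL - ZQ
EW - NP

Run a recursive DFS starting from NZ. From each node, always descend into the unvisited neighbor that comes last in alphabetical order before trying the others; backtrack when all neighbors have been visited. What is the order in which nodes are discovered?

Visit NZ
NZ → PB
PB → WJ
WJ → PH
PH → ZQ
ZQ → UL
UL → TA
TA → FL
FL → ID
ID → NP
NP → EW
NP → DE
ID → NK
ID → DO
UL → IX

NZ, PB, WJ, PH, ZQ, UL, TA, FL, ID, NP, EW, DE, NK, DO, IX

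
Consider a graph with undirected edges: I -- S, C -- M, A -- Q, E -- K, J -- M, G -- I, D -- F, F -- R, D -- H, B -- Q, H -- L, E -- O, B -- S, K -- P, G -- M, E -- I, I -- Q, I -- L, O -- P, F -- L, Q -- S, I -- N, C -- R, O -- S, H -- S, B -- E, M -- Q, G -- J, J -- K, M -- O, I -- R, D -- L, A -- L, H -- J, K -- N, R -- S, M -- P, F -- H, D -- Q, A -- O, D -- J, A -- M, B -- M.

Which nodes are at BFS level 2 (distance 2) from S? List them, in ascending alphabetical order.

A, C, D, E, F, G, J, L, M, N, P

Level 0: S
Level 1: B, H, I, O, Q, R
Level 2: A, C, D, E, F, G, J, L, M, N, P
Level 3: K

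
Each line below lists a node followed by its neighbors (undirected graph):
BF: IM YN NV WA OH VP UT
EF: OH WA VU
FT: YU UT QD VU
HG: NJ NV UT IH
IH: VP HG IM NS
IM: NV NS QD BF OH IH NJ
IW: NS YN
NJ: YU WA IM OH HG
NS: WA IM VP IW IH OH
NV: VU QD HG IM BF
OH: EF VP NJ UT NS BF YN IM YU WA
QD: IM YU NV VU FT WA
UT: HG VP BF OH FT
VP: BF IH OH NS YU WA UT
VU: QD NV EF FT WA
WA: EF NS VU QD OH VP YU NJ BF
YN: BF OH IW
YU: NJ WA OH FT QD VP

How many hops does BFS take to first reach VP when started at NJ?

2

Level 0: NJ
Level 1: HG, IM, OH, WA, YU
Level 2: BF, EF, FT, IH, NS, NV, QD, UT, VP, VU, YN
Level 3: IW
VP first appears at level 2.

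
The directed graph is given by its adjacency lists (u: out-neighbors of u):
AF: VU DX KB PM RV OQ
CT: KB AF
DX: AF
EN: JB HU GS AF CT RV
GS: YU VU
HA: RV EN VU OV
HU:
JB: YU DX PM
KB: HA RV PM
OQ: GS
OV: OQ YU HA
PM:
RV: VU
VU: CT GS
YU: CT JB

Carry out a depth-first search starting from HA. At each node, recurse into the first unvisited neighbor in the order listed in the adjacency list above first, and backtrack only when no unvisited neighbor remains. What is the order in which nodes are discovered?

Visit HA
HA → RV
RV → VU
VU → CT
CT → KB
KB → PM
CT → AF
AF → DX
AF → OQ
OQ → GS
GS → YU
YU → JB
HA → EN
EN → HU
HA → OV

HA, RV, VU, CT, KB, PM, AF, DX, OQ, GS, YU, JB, EN, HU, OV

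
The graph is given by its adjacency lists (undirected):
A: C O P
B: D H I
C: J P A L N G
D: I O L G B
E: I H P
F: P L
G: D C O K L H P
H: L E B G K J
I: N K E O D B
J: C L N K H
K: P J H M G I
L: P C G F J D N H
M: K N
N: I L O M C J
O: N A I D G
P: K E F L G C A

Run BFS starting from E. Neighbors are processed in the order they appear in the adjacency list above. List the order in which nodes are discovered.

Visit E; enqueue I, H, P → queue [I, H, P]
Visit I; enqueue N, K, O, D, B → queue [H, P, N, K, O, D, B]
Visit H; enqueue L, G, J → queue [P, N, K, O, D, B, L, G, J]
Visit P; enqueue F, C, A → queue [N, K, O, D, B, L, G, J, F, C, A]
Visit N; enqueue M → queue [K, O, D, B, L, G, J, F, C, A, M]
Visit K → queue [O, D, B, L, G, J, F, C, A, M]
Visit O → queue [D, B, L, G, J, F, C, A, M]
Visit D → queue [B, L, G, J, F, C, A, M]
Visit B → queue [L, G, J, F, C, A, M]
Visit L → queue [G, J, F, C, A, M]
Visit G → queue [J, F, C, A, M]
Visit J → queue [F, C, A, M]
Visit F → queue [C, A, M]
Visit C → queue [A, M]
Visit A → queue [M]
Visit M → queue []

E, I, H, P, N, K, O, D, B, L, G, J, F, C, A, M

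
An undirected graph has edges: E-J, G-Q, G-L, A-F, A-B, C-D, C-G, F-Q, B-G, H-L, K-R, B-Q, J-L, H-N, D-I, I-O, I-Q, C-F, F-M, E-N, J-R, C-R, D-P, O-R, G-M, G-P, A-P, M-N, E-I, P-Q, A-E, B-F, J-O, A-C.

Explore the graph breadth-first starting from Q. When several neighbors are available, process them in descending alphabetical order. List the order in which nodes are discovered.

Visit Q; enqueue P, I, G, F, B → queue [P, I, G, F, B]
Visit P; enqueue D, A → queue [I, G, F, B, D, A]
Visit I; enqueue O, E → queue [G, F, B, D, A, O, E]
Visit G; enqueue M, L, C → queue [F, B, D, A, O, E, M, L, C]
Visit F → queue [B, D, A, O, E, M, L, C]
Visit B → queue [D, A, O, E, M, L, C]
Visit D → queue [A, O, E, M, L, C]
Visit A → queue [O, E, M, L, C]
Visit O; enqueue R, J → queue [E, M, L, C, R, J]
Visit E; enqueue N → queue [M, L, C, R, J, N]
Visit M → queue [L, C, R, J, N]
Visit L; enqueue H → queue [C, R, J, N, H]
Visit C → queue [R, J, N, H]
Visit R; enqueue K → queue [J, N, H, K]
Visit J → queue [N, H, K]
Visit N → queue [H, K]
Visit H → queue [K]
Visit K → queue []

Q, P, I, G, F, B, D, A, O, E, M, L, C, R, J, N, H, K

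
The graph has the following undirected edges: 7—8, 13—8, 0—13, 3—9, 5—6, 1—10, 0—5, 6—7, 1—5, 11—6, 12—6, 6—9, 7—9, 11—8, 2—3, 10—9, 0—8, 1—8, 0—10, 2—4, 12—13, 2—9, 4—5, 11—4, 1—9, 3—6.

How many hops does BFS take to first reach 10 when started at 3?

2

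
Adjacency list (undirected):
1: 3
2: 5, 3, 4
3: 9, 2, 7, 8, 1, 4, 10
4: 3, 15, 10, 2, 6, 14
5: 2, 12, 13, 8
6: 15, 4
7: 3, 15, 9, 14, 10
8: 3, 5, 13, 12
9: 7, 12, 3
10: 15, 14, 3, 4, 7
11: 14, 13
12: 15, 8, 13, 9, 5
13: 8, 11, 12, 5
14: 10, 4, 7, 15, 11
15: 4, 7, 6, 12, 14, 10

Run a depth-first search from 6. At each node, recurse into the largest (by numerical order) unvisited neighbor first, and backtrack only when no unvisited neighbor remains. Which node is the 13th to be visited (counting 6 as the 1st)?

Visit 6
6 → 15
15 → 14
14 → 11
11 → 13
13 → 12
12 → 9
9 → 7
7 → 10
10 → 4
4 → 3
3 → 8
8 → 5
5 → 2
3 → 1

Visit order: 6, 15, 14, 11, 13, 12, 9, 7, 10, 4, 3, 8, 5, 2, 1

5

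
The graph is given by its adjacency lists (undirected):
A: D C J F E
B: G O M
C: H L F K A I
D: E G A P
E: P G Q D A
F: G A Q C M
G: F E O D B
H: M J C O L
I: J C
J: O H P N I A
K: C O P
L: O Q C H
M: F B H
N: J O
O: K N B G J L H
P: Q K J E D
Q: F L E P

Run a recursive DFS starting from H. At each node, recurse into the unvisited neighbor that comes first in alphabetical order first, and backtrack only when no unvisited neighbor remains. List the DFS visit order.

H -> C -> A -> D -> E -> G -> B -> M -> F -> Q -> L -> O -> J -> I -> N -> P -> K

Visit H
H → C
C → A
A → D
D → E
E → G
G → B
B → M
M → F
F → Q
Q → L
L → O
O → J
J → I
J → N
J → P
P → K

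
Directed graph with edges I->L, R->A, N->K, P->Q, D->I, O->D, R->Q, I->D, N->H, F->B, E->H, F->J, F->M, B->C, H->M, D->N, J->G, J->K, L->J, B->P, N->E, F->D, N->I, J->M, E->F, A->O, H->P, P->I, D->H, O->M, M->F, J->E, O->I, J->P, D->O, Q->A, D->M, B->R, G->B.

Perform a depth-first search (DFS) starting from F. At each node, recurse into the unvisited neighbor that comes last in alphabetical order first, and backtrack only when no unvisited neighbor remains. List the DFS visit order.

F, M, J, P, Q, A, O, I, L, D, N, K, H, E, G, B, R, C

Visit F
F → M
F → J
J → P
P → Q
Q → A
A → O
O → I
I → L
I → D
D → N
N → K
N → H
N → E
J → G
G → B
B → R
B → C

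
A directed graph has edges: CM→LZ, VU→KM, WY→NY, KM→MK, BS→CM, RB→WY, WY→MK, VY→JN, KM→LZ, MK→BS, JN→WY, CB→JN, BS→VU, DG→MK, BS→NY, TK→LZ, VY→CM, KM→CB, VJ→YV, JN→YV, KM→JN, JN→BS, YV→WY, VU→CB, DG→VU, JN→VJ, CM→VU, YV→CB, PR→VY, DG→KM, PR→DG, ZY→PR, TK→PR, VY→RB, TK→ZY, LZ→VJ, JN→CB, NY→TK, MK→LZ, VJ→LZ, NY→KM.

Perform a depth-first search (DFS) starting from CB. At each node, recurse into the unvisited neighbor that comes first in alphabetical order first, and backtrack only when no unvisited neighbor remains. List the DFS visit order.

CB, JN, BS, CM, LZ, VJ, YV, WY, MK, NY, KM, TK, PR, DG, VU, VY, RB, ZY

Visit CB
CB → JN
JN → BS
BS → CM
CM → LZ
LZ → VJ
VJ → YV
YV → WY
WY → MK
WY → NY
NY → KM
NY → TK
TK → PR
PR → DG
DG → VU
PR → VY
VY → RB
TK → ZY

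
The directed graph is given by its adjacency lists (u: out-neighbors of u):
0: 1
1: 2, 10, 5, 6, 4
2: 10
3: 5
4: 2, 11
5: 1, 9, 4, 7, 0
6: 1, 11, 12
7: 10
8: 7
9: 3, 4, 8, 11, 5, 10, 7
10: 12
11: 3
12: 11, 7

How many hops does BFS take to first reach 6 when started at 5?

Level 0: 5
Level 1: 0, 1, 4, 7, 9
Level 2: 2, 3, 6, 8, 10, 11
Level 3: 12
6 first appears at level 2.

2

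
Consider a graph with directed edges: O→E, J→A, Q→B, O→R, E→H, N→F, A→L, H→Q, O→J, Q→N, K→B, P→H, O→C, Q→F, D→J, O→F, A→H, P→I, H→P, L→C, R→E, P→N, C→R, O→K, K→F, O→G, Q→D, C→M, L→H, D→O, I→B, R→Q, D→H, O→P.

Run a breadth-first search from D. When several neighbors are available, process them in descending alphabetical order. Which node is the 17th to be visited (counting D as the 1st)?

M

Visit D; enqueue O, J, H → queue [O, J, H]
Visit O; enqueue R, P, K, G, F, E, C → queue [J, H, R, P, K, G, F, E, C]
Visit J; enqueue A → queue [H, R, P, K, G, F, E, C, A]
Visit H; enqueue Q → queue [R, P, K, G, F, E, C, A, Q]
Visit R → queue [P, K, G, F, E, C, A, Q]
Visit P; enqueue N, I → queue [K, G, F, E, C, A, Q, N, I]
Visit K; enqueue B → queue [G, F, E, C, A, Q, N, I, B]
Visit G → queue [F, E, C, A, Q, N, I, B]
Visit F → queue [E, C, A, Q, N, I, B]
Visit E → queue [C, A, Q, N, I, B]
Visit C; enqueue M → queue [A, Q, N, I, B, M]
Visit A; enqueue L → queue [Q, N, I, B, M, L]
Visit Q → queue [N, I, B, M, L]
Visit N → queue [I, B, M, L]
Visit I → queue [B, M, L]
Visit B → queue [M, L]
Visit M → queue [L]
Visit L → queue []

Visit order: D, O, J, H, R, P, K, G, F, E, C, A, Q, N, I, B, M, L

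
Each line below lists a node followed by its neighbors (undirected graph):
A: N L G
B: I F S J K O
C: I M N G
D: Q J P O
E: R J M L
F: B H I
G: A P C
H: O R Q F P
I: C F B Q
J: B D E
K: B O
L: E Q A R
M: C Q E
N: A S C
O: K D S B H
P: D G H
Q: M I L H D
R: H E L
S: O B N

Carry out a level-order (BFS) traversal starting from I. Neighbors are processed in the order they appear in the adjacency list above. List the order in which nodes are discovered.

I -> C -> F -> B -> Q -> M -> N -> G -> H -> S -> J -> K -> O -> L -> D -> E -> A -> P -> R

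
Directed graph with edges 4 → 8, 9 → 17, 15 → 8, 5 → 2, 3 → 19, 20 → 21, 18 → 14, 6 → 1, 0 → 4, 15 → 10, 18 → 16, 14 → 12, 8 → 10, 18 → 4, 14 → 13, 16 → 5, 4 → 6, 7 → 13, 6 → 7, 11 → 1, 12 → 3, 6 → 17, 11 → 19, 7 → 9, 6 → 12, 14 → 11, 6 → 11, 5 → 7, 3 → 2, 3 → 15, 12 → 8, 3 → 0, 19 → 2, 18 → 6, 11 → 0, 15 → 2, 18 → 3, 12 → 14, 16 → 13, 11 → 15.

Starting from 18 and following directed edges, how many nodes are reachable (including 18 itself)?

20

BFS from 18 visits: 18, 3, 4, 6, 14, 16, 0, 2, 15, 19, 8, 1, 7, 11, 12, 17, 13, 5, 10, 9
Reachable nodes: 20 of 22 total.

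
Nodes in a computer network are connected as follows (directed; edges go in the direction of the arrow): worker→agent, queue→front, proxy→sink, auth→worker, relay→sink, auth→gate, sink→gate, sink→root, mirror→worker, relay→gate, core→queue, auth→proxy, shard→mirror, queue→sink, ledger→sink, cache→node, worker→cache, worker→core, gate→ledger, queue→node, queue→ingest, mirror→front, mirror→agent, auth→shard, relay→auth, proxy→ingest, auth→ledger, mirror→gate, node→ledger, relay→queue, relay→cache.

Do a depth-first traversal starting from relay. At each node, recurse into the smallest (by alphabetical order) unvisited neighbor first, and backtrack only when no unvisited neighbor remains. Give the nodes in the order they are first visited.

relay auth gate ledger sink root proxy ingest shard mirror agent front worker cache node core queue

Visit relay
relay → auth
auth → gate
gate → ledger
ledger → sink
sink → root
auth → proxy
proxy → ingest
auth → shard
shard → mirror
mirror → agent
mirror → front
mirror → worker
worker → cache
cache → node
worker → core
core → queue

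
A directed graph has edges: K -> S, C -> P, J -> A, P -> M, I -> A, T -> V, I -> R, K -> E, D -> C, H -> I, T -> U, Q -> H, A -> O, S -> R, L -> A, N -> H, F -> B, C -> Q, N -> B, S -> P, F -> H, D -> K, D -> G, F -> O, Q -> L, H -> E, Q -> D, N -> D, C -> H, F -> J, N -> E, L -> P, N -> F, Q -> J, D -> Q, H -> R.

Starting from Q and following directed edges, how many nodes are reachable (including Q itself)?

16

BFS from Q visits: Q, D, H, J, L, C, G, K, E, I, R, A, P, S, O, M
Reachable nodes: 16 of 22 total.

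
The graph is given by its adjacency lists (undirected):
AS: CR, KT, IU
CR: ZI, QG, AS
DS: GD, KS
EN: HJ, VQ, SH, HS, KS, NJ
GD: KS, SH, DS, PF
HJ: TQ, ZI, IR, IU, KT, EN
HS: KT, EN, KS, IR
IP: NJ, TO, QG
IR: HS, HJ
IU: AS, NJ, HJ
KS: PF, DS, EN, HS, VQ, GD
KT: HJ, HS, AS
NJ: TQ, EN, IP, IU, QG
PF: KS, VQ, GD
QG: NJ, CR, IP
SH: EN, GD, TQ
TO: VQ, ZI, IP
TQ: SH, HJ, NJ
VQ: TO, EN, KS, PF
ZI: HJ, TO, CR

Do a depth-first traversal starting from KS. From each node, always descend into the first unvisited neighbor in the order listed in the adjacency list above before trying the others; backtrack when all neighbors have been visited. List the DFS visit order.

Visit KS
KS → PF
PF → VQ
VQ → TO
TO → ZI
ZI → HJ
HJ → TQ
TQ → SH
SH → EN
EN → HS
HS → KT
KT → AS
AS → CR
CR → QG
QG → NJ
NJ → IP
NJ → IU
HS → IR
SH → GD
GD → DS

KS, PF, VQ, TO, ZI, HJ, TQ, SH, EN, HS, KT, AS, CR, QG, NJ, IP, IU, IR, GD, DS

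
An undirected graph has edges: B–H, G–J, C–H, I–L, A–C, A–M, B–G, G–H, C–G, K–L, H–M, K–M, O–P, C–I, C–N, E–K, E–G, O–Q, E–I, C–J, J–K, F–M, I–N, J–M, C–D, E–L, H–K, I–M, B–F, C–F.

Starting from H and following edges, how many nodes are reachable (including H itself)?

14

BFS from H visits: H, B, C, G, K, M, F, A, D, I, J, N, E, L
Reachable nodes: 14 of 17 total.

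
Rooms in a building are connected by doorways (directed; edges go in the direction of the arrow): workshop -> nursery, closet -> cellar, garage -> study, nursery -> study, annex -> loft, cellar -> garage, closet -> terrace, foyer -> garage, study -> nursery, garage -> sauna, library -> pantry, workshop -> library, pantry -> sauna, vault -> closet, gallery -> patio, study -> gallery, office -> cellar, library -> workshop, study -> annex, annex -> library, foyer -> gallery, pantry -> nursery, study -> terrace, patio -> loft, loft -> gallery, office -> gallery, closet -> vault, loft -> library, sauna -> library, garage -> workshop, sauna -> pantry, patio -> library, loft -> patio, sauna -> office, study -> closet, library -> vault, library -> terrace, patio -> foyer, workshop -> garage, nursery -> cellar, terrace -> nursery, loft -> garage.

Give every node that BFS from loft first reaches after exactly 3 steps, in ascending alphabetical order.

Level 0: loft
Level 1: gallery, garage, library, patio
Level 2: foyer, pantry, sauna, study, terrace, vault, workshop
Level 3: annex, closet, nursery, office
Level 4: cellar

annex, closet, nursery, office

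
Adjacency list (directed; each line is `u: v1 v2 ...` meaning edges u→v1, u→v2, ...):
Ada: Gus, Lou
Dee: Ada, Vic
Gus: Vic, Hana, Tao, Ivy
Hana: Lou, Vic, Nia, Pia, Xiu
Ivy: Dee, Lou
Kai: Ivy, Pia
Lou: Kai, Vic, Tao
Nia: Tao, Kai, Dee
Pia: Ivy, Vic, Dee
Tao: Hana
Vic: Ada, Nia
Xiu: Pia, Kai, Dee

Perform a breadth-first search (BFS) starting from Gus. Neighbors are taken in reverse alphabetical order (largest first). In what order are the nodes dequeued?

Gus -> Vic -> Tao -> Ivy -> Hana -> Nia -> Ada -> Lou -> Dee -> Xiu -> Pia -> Kai

Visit Gus; enqueue Vic, Tao, Ivy, Hana → queue [Vic, Tao, Ivy, Hana]
Visit Vic; enqueue Nia, Ada → queue [Tao, Ivy, Hana, Nia, Ada]
Visit Tao → queue [Ivy, Hana, Nia, Ada]
Visit Ivy; enqueue Lou, Dee → queue [Hana, Nia, Ada, Lou, Dee]
Visit Hana; enqueue Xiu, Pia → queue [Nia, Ada, Lou, Dee, Xiu, Pia]
Visit Nia; enqueue Kai → queue [Ada, Lou, Dee, Xiu, Pia, Kai]
Visit Ada → queue [Lou, Dee, Xiu, Pia, Kai]
Visit Lou → queue [Dee, Xiu, Pia, Kai]
Visit Dee → queue [Xiu, Pia, Kai]
Visit Xiu → queue [Pia, Kai]
Visit Pia → queue [Kai]
Visit Kai → queue []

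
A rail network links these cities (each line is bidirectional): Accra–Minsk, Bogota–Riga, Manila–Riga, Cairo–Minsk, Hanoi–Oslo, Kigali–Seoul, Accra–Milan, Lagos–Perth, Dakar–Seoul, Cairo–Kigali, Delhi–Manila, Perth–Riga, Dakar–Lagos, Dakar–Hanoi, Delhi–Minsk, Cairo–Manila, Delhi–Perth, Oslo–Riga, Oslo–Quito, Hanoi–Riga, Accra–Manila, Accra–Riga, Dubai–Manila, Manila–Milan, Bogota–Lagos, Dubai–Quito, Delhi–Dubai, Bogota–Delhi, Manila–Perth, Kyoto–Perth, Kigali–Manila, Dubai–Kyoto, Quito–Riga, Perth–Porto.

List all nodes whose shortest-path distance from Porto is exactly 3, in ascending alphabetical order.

Accra, Bogota, Cairo, Dakar, Dubai, Hanoi, Kigali, Milan, Minsk, Oslo, Quito

Level 0: Porto
Level 1: Perth
Level 2: Delhi, Kyoto, Lagos, Manila, Riga
Level 3: Accra, Bogota, Cairo, Dakar, Dubai, Hanoi, Kigali, Milan, Minsk, Oslo, Quito
Level 4: Seoul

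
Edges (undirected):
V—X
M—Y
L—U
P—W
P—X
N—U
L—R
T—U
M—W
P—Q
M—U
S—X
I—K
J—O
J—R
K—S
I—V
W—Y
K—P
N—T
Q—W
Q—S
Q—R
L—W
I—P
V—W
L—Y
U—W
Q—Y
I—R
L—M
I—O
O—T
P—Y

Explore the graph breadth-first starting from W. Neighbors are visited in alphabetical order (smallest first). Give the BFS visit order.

W → L → M → P → Q → U → V → Y → R → I → K → X → S → N → T → J → O

Visit W; enqueue L, M, P, Q, U, V, Y → queue [L, M, P, Q, U, V, Y]
Visit L; enqueue R → queue [M, P, Q, U, V, Y, R]
Visit M → queue [P, Q, U, V, Y, R]
Visit P; enqueue I, K, X → queue [Q, U, V, Y, R, I, K, X]
Visit Q; enqueue S → queue [U, V, Y, R, I, K, X, S]
Visit U; enqueue N, T → queue [V, Y, R, I, K, X, S, N, T]
Visit V → queue [Y, R, I, K, X, S, N, T]
Visit Y → queue [R, I, K, X, S, N, T]
Visit R; enqueue J → queue [I, K, X, S, N, T, J]
Visit I; enqueue O → queue [K, X, S, N, T, J, O]
Visit K → queue [X, S, N, T, J, O]
Visit X → queue [S, N, T, J, O]
Visit S → queue [N, T, J, O]
Visit N → queue [T, J, O]
Visit T → queue [J, O]
Visit J → queue [O]
Visit O → queue []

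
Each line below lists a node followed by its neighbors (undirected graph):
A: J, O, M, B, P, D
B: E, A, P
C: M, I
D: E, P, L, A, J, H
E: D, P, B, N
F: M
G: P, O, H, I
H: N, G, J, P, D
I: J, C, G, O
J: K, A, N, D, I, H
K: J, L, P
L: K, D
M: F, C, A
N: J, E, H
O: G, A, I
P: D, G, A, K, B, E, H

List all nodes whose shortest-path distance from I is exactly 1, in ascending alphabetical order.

Level 0: I
Level 1: C, G, J, O
Level 2: A, D, H, K, M, N, P
Level 3: B, E, F, L

C, G, J, O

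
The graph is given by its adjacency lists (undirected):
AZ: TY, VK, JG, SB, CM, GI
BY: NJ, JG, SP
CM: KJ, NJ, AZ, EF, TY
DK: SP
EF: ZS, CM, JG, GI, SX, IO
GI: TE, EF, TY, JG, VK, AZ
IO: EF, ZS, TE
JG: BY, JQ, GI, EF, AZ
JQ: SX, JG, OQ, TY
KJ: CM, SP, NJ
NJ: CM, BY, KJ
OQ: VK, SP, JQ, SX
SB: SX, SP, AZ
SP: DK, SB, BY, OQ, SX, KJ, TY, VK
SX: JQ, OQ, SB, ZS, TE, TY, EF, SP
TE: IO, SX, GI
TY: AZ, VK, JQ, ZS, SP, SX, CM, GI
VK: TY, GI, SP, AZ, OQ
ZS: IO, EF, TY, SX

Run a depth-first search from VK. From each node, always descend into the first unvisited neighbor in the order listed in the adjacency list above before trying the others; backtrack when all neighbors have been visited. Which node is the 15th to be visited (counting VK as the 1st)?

Visit VK
VK → TY
TY → AZ
AZ → JG
JG → BY
BY → NJ
NJ → CM
CM → KJ
KJ → SP
SP → DK
SP → SB
SB → SX
SX → JQ
JQ → OQ
SX → ZS
ZS → IO
IO → EF
EF → GI
GI → TE

Visit order: VK, TY, AZ, JG, BY, NJ, CM, KJ, SP, DK, SB, SX, JQ, OQ, ZS, IO, EF, GI, TE

ZS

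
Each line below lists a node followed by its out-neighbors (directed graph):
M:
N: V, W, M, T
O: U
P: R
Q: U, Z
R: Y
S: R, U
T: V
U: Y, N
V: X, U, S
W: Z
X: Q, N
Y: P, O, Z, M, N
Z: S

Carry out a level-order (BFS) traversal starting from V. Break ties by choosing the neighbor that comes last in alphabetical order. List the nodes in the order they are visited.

Visit V; enqueue X, U, S → queue [X, U, S]
Visit X; enqueue Q, N → queue [U, S, Q, N]
Visit U; enqueue Y → queue [S, Q, N, Y]
Visit S; enqueue R → queue [Q, N, Y, R]
Visit Q; enqueue Z → queue [N, Y, R, Z]
Visit N; enqueue W, T, M → queue [Y, R, Z, W, T, M]
Visit Y; enqueue P, O → queue [R, Z, W, T, M, P, O]
Visit R → queue [Z, W, T, M, P, O]
Visit Z → queue [W, T, M, P, O]
Visit W → queue [T, M, P, O]
Visit T → queue [M, P, O]
Visit M → queue [P, O]
Visit P → queue [O]
Visit O → queue []

V, X, U, S, Q, N, Y, R, Z, W, T, M, P, O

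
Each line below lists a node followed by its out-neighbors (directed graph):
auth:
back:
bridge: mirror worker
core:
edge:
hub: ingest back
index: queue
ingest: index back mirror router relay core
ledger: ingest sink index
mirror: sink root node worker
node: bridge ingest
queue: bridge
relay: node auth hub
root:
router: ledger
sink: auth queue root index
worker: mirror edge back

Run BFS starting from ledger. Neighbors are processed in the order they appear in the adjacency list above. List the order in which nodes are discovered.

ledger, ingest, sink, index, back, mirror, router, relay, core, auth, queue, root, node, worker, hub, bridge, edge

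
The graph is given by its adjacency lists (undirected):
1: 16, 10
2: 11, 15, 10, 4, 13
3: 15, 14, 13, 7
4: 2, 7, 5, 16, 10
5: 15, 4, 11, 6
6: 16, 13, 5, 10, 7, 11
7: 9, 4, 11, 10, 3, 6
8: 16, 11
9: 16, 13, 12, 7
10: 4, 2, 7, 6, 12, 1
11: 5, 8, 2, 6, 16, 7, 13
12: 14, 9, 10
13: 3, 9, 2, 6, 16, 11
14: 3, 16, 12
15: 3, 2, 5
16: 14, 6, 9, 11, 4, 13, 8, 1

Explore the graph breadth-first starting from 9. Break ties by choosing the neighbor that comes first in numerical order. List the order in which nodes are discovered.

9, 7, 12, 13, 16, 3, 4, 6, 10, 11, 14, 2, 1, 8, 15, 5

Visit 9; enqueue 7, 12, 13, 16 → queue [7, 12, 13, 16]
Visit 7; enqueue 3, 4, 6, 10, 11 → queue [12, 13, 16, 3, 4, 6, 10, 11]
Visit 12; enqueue 14 → queue [13, 16, 3, 4, 6, 10, 11, 14]
Visit 13; enqueue 2 → queue [16, 3, 4, 6, 10, 11, 14, 2]
Visit 16; enqueue 1, 8 → queue [3, 4, 6, 10, 11, 14, 2, 1, 8]
Visit 3; enqueue 15 → queue [4, 6, 10, 11, 14, 2, 1, 8, 15]
Visit 4; enqueue 5 → queue [6, 10, 11, 14, 2, 1, 8, 15, 5]
Visit 6 → queue [10, 11, 14, 2, 1, 8, 15, 5]
Visit 10 → queue [11, 14, 2, 1, 8, 15, 5]
Visit 11 → queue [14, 2, 1, 8, 15, 5]
Visit 14 → queue [2, 1, 8, 15, 5]
Visit 2 → queue [1, 8, 15, 5]
Visit 1 → queue [8, 15, 5]
Visit 8 → queue [15, 5]
Visit 15 → queue [5]
Visit 5 → queue []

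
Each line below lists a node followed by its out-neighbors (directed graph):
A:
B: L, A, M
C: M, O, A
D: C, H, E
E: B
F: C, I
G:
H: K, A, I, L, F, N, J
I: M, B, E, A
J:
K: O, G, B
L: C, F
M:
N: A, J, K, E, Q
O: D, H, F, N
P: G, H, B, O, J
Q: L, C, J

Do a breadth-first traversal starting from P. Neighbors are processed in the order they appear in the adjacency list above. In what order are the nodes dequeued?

P, G, H, B, O, J, K, A, I, L, F, N, M, D, E, C, Q

Visit P; enqueue G, H, B, O, J → queue [G, H, B, O, J]
Visit G → queue [H, B, O, J]
Visit H; enqueue K, A, I, L, F, N → queue [B, O, J, K, A, I, L, F, N]
Visit B; enqueue M → queue [O, J, K, A, I, L, F, N, M]
Visit O; enqueue D → queue [J, K, A, I, L, F, N, M, D]
Visit J → queue [K, A, I, L, F, N, M, D]
Visit K → queue [A, I, L, F, N, M, D]
Visit A → queue [I, L, F, N, M, D]
Visit I; enqueue E → queue [L, F, N, M, D, E]
Visit L; enqueue C → queue [F, N, M, D, E, C]
Visit F → queue [N, M, D, E, C]
Visit N; enqueue Q → queue [M, D, E, C, Q]
Visit M → queue [D, E, C, Q]
Visit D → queue [E, C, Q]
Visit E → queue [C, Q]
Visit C → queue [Q]
Visit Q → queue []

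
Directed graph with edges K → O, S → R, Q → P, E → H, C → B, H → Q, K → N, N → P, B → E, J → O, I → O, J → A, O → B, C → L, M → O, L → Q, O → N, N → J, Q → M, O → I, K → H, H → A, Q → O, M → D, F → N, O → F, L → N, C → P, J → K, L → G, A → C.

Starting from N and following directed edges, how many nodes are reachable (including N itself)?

17

BFS from N visits: N, J, P, A, K, O, C, H, B, F, I, L, Q, E, G, M, D
Reachable nodes: 17 of 19 total.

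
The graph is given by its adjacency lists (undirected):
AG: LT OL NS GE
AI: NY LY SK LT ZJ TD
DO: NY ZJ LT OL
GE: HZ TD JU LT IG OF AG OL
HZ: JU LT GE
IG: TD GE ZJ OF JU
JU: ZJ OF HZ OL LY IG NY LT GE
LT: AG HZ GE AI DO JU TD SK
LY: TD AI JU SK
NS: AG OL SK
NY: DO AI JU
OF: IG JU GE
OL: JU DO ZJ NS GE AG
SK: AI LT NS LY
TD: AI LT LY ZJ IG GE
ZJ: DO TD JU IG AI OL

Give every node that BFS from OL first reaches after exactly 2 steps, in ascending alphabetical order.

Level 0: OL
Level 1: AG, DO, GE, JU, NS, ZJ
Level 2: AI, HZ, IG, LT, LY, NY, OF, SK, TD

AI, HZ, IG, LT, LY, NY, OF, SK, TD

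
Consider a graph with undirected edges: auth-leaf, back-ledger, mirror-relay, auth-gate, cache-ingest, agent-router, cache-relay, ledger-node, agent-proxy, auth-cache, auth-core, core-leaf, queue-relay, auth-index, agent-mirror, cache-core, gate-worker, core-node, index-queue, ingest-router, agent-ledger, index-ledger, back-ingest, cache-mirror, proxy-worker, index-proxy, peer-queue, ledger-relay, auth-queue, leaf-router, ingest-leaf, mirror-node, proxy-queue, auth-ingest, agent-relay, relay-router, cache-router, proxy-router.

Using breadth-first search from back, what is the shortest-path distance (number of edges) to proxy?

3

Level 0: back
Level 1: ingest, ledger
Level 2: agent, auth, cache, index, leaf, node, relay, router
Level 3: core, gate, mirror, proxy, queue
Level 4: peer, worker
proxy first appears at level 3.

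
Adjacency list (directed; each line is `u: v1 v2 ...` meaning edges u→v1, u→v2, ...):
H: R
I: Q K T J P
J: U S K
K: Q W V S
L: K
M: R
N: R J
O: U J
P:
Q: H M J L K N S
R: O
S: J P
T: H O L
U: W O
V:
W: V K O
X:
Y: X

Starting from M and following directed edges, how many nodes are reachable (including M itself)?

14

BFS from M visits: M, R, O, J, U, K, S, W, Q, V, P, H, L, N
Reachable nodes: 14 of 18 total.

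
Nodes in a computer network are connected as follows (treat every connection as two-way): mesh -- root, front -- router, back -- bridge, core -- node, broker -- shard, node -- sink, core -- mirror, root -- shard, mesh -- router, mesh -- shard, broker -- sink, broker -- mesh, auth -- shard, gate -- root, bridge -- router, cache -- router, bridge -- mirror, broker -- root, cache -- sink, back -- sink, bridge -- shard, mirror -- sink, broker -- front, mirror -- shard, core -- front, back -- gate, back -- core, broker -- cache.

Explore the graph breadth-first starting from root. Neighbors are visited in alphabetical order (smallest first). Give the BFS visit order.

Visit root; enqueue broker, gate, mesh, shard → queue [broker, gate, mesh, shard]
Visit broker; enqueue cache, front, sink → queue [gate, mesh, shard, cache, front, sink]
Visit gate; enqueue back → queue [mesh, shard, cache, front, sink, back]
Visit mesh; enqueue router → queue [shard, cache, front, sink, back, router]
Visit shard; enqueue auth, bridge, mirror → queue [cache, front, sink, back, router, auth, bridge, mirror]
Visit cache → queue [front, sink, back, router, auth, bridge, mirror]
Visit front; enqueue core → queue [sink, back, router, auth, bridge, mirror, core]
Visit sink; enqueue node → queue [back, router, auth, bridge, mirror, core, node]
Visit back → queue [router, auth, bridge, mirror, core, node]
Visit router → queue [auth, bridge, mirror, core, node]
Visit auth → queue [bridge, mirror, core, node]
Visit bridge → queue [mirror, core, node]
Visit mirror → queue [core, node]
Visit core → queue [node]
Visit node → queue []

root → broker → gate → mesh → shard → cache → front → sink → back → router → auth → bridge → mirror → core → node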